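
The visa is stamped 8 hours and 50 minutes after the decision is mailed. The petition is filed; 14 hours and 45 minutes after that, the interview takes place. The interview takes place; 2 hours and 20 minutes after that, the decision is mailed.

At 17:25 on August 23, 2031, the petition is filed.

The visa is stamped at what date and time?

The petition is filed: 17:25 Aug 23, 2031.
The interview takes place: 17:25 Aug 23, 2031 + 14h45m = 08:10 Aug 24, 2031.
The decision is mailed: 08:10 Aug 24, 2031 + 2h20m = 10:30 Aug 24, 2031.
The visa is stamped: 10:30 Aug 24, 2031 + 8h50m = 19:20 Aug 24, 2031.

19:20 on August 24, 2031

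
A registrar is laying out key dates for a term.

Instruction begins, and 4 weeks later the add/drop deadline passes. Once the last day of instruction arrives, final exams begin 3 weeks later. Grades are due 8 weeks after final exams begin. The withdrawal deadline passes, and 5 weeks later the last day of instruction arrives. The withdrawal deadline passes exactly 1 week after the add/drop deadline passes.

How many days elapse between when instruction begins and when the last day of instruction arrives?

70 days

Causal path: instruction begins → the add/drop deadline passes → the withdrawal deadline passes → the last day of instruction arrives.
Total delay along the path: 4 + 1 + 5 weeks = 10 weeks = 70 days.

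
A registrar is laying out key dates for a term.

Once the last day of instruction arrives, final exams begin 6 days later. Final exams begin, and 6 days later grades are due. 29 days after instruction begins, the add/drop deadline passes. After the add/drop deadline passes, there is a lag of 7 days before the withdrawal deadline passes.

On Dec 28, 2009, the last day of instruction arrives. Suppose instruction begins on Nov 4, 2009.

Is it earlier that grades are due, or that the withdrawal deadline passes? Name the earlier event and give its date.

The last day of instruction arrives: Dec 28, 2009.
Final exams begin: Dec 28, 2009 + 6 days = Jan 3, 2010.
Grades are due: Jan 3, 2010 + 6 days = Jan 9, 2010.
Instruction begins: Nov 4, 2009.
The add/drop deadline passes: Nov 4, 2009 + 29 days = Dec 3, 2009.
The withdrawal deadline passes: Dec 3, 2009 + 7 days = Dec 10, 2009.
Comparing: grades are due on Jan 9, 2010 vs the withdrawal deadline passes on Dec 10, 2009. Earlier: the withdrawal deadline passes.

The withdrawal deadline passes — Dec 10, 2009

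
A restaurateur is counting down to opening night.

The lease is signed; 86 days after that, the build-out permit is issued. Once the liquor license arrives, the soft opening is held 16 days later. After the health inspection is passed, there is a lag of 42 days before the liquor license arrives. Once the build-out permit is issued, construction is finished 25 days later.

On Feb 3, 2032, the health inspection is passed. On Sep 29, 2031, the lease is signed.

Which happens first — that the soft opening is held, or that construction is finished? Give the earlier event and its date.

The health inspection is passed: Feb 3, 2032.
The liquor license arrives: Feb 3, 2032 + 42 days = Mar 16, 2032.
The soft opening is held: Mar 16, 2032 + 16 days = Apr 1, 2032.
The lease is signed: Sep 29, 2031.
The build-out permit is issued: Sep 29, 2031 + 86 days = Dec 24, 2031.
Construction is finished: Dec 24, 2031 + 25 days = Jan 18, 2032.
Comparing: the soft opening is held on Apr 1, 2032 vs construction is finished on Jan 18, 2032. Earlier: construction is finished.

Construction is finished — Jan 18, 2032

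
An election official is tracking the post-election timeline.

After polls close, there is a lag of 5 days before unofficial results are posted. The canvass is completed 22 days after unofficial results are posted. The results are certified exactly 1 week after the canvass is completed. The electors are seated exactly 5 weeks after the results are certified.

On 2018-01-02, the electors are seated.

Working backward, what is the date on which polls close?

2017-10-25

The electors are seated: Jan 2, 2018.
The results are certified: Jan 2, 2018 − 5 weeks = Nov 28, 2017.
The canvass is completed: Nov 28, 2017 − 1 week = Nov 21, 2017.
Unofficial results are posted: Nov 21, 2017 − 22 days = Oct 30, 2017.
Polls close: Oct 30, 2017 − 5 days = Oct 25, 2017.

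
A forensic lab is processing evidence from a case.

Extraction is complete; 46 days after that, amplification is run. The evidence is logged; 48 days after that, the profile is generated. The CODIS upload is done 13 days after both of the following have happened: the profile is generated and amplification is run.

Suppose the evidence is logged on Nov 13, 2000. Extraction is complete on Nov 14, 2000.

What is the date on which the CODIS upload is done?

The evidence is logged: Nov 13, 2000.
The profile is generated: Nov 13, 2000 + 48 days = Dec 31, 2000.
Extraction is complete: Nov 14, 2000.
Amplification is run: Nov 14, 2000 + 46 days = Dec 30, 2000.
Both prerequisites met — the profile is generated (Dec 31, 2000), amplification is run (Dec 30, 2000); the later is Dec 31, 2000.
The CODIS upload is done: Dec 31, 2000 + 13 days = Jan 13, 2001.

Jan 13, 2001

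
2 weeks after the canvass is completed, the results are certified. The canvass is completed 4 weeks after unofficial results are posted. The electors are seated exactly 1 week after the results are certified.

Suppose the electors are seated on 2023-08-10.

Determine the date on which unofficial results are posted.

2023-06-22

The electors are seated: Aug 10, 2023.
The results are certified: Aug 10, 2023 − 1 week = Aug 3, 2023.
The canvass is completed: Aug 3, 2023 − 2 weeks = Jul 20, 2023.
Unofficial results are posted: Jul 20, 2023 − 4 weeks = Jun 22, 2023.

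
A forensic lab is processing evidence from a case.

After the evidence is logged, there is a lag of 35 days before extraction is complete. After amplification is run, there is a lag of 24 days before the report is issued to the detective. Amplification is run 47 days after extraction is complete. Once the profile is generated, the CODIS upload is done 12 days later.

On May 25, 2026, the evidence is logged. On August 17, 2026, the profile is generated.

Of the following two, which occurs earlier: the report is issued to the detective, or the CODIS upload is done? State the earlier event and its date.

The evidence is logged: May 25, 2026.
Extraction is complete: May 25, 2026 + 35 days = Jun 29, 2026.
Amplification is run: Jun 29, 2026 + 47 days = Aug 15, 2026.
The report is issued to the detective: Aug 15, 2026 + 24 days = Sep 8, 2026.
The profile is generated: Aug 17, 2026.
The CODIS upload is done: Aug 17, 2026 + 12 days = Aug 29, 2026.
Comparing: the report is issued to the detective on Sep 8, 2026 vs the CODIS upload is done on Aug 29, 2026. Earlier: the CODIS upload is done.

The CODIS upload is done — August 29, 2026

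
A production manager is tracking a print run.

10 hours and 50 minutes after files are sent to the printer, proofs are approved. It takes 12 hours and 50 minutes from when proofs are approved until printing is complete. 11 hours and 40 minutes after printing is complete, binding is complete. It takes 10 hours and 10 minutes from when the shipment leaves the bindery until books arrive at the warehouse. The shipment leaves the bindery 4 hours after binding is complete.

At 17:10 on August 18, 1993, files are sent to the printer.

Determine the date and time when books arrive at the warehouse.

18:40 on August 20, 1993

Files are sent to the printer: 17:10 Aug 18, 1993.
Proofs are approved: 17:10 Aug 18, 1993 + 10h50m = 04:00 Aug 19, 1993.
Printing is complete: 04:00 Aug 19, 1993 + 12h50m = 16:50 Aug 19, 1993.
Binding is complete: 16:50 Aug 19, 1993 + 11h40m = 04:30 Aug 20, 1993.
The shipment leaves the bindery: 04:30 Aug 20, 1993 + 4h = 08:30 Aug 20, 1993.
Books arrive at the warehouse: 08:30 Aug 20, 1993 + 10h10m = 18:40 Aug 20, 1993.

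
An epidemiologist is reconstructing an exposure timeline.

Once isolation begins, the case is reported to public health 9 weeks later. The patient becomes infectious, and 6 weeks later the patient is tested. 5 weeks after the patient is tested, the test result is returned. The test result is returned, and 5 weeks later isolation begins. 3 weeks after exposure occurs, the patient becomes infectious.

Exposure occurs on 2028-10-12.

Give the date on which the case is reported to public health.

Exposure occurs: Oct 12, 2028.
The patient becomes infectious: Oct 12, 2028 + 3 weeks = Nov 2, 2028.
The patient is tested: Nov 2, 2028 + 6 weeks = Dec 14, 2028.
The test result is returned: Dec 14, 2028 + 5 weeks = Jan 18, 2029.
Isolation begins: Jan 18, 2029 + 5 weeks = Feb 22, 2029.
The case is reported to public health: Feb 22, 2029 + 9 weeks = Apr 26, 2029.

2029-04-26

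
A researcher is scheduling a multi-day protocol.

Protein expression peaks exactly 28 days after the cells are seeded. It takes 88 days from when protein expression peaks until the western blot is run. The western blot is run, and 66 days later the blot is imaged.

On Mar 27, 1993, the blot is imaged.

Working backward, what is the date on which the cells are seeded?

Sep 26, 1992

The blot is imaged: Mar 27, 1993.
The western blot is run: Mar 27, 1993 − 66 days = Jan 20, 1993.
Protein expression peaks: Jan 20, 1993 − 88 days = Oct 24, 1992.
The cells are seeded: Oct 24, 1992 − 28 days = Sep 26, 1992.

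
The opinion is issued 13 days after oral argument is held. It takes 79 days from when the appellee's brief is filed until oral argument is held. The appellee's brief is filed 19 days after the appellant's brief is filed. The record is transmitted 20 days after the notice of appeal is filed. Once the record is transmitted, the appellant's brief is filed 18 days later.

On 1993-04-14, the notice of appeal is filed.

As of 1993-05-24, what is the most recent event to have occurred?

The notice of appeal is filed: Apr 14, 1993.
The record is transmitted: Apr 14, 1993 + 20 days = May 4, 1993.
The appellant's brief is filed: May 4, 1993 + 18 days = May 22, 1993.
The appellee's brief is filed: May 22, 1993 + 19 days = Jun 10, 1993.
Oral argument is held: Jun 10, 1993 + 79 days = Aug 28, 1993.
The opinion is issued: Aug 28, 1993 + 13 days = Sep 10, 1993.
May 24, 1993 falls between when the appellant's brief is filed (May 22, 1993) and when the appellee's brief is filed (Jun 10, 1993).

The appellant's brief is filed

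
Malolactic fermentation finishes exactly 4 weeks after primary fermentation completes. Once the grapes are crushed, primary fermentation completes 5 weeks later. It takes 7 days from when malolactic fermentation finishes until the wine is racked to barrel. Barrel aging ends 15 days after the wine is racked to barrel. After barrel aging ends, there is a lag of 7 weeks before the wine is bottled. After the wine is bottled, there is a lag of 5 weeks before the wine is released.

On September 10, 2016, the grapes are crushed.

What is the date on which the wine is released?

The grapes are crushed: Sep 10, 2016.
Primary fermentation completes: Sep 10, 2016 + 5 weeks = Oct 15, 2016.
Malolactic fermentation finishes: Oct 15, 2016 + 4 weeks = Nov 12, 2016.
The wine is racked to barrel: Nov 12, 2016 + 7 days = Nov 19, 2016.
Barrel aging ends: Nov 19, 2016 + 15 days = Dec 4, 2016.
The wine is bottled: Dec 4, 2016 + 7 weeks = Jan 22, 2017.
The wine is released: Jan 22, 2017 + 5 weeks = Feb 26, 2017.

February 26, 2017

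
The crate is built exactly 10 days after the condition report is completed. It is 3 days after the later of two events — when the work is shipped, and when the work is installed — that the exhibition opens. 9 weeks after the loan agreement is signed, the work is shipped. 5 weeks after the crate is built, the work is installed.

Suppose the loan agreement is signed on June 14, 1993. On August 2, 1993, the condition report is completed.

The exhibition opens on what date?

The loan agreement is signed: Jun 14, 1993.
The work is shipped: Jun 14, 1993 + 9 weeks = Aug 16, 1993.
The condition report is completed: Aug 2, 1993.
The crate is built: Aug 2, 1993 + 10 days = Aug 12, 1993.
The work is installed: Aug 12, 1993 + 5 weeks = Sep 16, 1993.
Both prerequisites met — the work is shipped (Aug 16, 1993), the work is installed (Sep 16, 1993); the later is Sep 16, 1993.
The exhibition opens: Sep 16, 1993 + 3 days = Sep 19, 1993.

September 19, 1993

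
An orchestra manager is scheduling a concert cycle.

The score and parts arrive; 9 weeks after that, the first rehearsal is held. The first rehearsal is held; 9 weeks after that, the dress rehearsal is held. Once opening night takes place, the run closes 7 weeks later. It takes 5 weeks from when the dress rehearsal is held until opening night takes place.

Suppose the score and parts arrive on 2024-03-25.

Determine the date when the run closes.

The score and parts arrive: Mar 25, 2024.
The first rehearsal is held: Mar 25, 2024 + 9 weeks = May 27, 2024.
The dress rehearsal is held: May 27, 2024 + 9 weeks = Jul 29, 2024.
Opening night takes place: Jul 29, 2024 + 5 weeks = Sep 2, 2024.
The run closes: Sep 2, 2024 + 7 weeks = Oct 21, 2024.

2024-10-21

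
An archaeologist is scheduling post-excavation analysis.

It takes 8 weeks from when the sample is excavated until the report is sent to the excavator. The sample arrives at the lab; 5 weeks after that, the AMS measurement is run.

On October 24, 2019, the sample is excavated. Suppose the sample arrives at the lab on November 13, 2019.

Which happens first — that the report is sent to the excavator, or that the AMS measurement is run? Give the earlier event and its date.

The AMS measurement is run — December 18, 2019

The sample is excavated: Oct 24, 2019.
The report is sent to the excavator: Oct 24, 2019 + 8 weeks = Dec 19, 2019.
The sample arrives at the lab: Nov 13, 2019.
The AMS measurement is run: Nov 13, 2019 + 5 weeks = Dec 18, 2019.
Comparing: the report is sent to the excavator on Dec 19, 2019 vs the AMS measurement is run on Dec 18, 2019. Earlier: the AMS measurement is run.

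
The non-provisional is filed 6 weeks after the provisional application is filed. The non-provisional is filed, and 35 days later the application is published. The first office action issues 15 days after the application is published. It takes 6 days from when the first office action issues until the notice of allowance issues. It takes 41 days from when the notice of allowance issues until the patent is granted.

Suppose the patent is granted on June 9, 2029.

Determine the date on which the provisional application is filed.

January 21, 2029

The patent is granted: Jun 9, 2029.
The notice of allowance issues: Jun 9, 2029 − 41 days = Apr 29, 2029.
The first office action issues: Apr 29, 2029 − 6 days = Apr 23, 2029.
The application is published: Apr 23, 2029 − 15 days = Apr 8, 2029.
The non-provisional is filed: Apr 8, 2029 − 35 days = Mar 4, 2029.
The provisional application is filed: Mar 4, 2029 − 6 weeks = Jan 21, 2029.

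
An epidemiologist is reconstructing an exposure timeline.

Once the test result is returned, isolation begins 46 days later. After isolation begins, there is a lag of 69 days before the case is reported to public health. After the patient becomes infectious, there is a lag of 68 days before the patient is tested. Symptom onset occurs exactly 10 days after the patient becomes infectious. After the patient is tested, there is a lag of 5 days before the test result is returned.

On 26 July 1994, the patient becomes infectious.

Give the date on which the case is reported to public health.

30 January 1995

The patient becomes infectious: Jul 26, 1994.
The patient is tested: Jul 26, 1994 + 68 days = Oct 2, 1994.
The test result is returned: Oct 2, 1994 + 5 days = Oct 7, 1994.
Isolation begins: Oct 7, 1994 + 46 days = Nov 22, 1994.
The case is reported to public health: Nov 22, 1994 + 69 days = Jan 30, 1995.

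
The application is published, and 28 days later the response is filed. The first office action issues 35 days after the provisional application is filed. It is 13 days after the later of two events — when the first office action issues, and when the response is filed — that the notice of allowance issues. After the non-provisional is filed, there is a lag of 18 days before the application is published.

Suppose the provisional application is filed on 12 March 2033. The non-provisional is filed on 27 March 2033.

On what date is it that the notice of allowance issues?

25 May 2033

The provisional application is filed: Mar 12, 2033.
The first office action issues: Mar 12, 2033 + 35 days = Apr 16, 2033.
The non-provisional is filed: Mar 27, 2033.
The application is published: Mar 27, 2033 + 18 days = Apr 14, 2033.
The response is filed: Apr 14, 2033 + 28 days = May 12, 2033.
Both prerequisites met — the first office action issues (Apr 16, 2033), the response is filed (May 12, 2033); the later is May 12, 2033.
The notice of allowance issues: May 12, 2033 + 13 days = May 25, 2033.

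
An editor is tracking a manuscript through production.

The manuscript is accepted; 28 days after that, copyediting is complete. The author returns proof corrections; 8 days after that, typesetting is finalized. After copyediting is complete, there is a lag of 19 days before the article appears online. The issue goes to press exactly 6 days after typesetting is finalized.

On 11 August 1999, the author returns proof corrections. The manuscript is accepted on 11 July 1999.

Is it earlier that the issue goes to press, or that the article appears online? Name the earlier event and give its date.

The author returns proof corrections: Aug 11, 1999.
Typesetting is finalized: Aug 11, 1999 + 8 days = Aug 19, 1999.
The issue goes to press: Aug 19, 1999 + 6 days = Aug 25, 1999.
The manuscript is accepted: Jul 11, 1999.
Copyediting is complete: Jul 11, 1999 + 28 days = Aug 8, 1999.
The article appears online: Aug 8, 1999 + 19 days = Aug 27, 1999.
Comparing: the issue goes to press on Aug 25, 1999 vs the article appears online on Aug 27, 1999. Earlier: the issue goes to press.

The issue goes to press — 25 August 1999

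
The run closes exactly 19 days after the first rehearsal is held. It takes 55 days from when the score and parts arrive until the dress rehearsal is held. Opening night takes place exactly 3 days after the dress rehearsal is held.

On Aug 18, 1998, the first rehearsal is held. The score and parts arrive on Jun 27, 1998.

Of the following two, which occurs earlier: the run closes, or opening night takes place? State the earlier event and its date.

Opening night takes place — Aug 24, 1998

The first rehearsal is held: Aug 18, 1998.
The run closes: Aug 18, 1998 + 19 days = Sep 6, 1998.
The score and parts arrive: Jun 27, 1998.
The dress rehearsal is held: Jun 27, 1998 + 55 days = Aug 21, 1998.
Opening night takes place: Aug 21, 1998 + 3 days = Aug 24, 1998.
Comparing: the run closes on Sep 6, 1998 vs opening night takes place on Aug 24, 1998. Earlier: opening night takes place.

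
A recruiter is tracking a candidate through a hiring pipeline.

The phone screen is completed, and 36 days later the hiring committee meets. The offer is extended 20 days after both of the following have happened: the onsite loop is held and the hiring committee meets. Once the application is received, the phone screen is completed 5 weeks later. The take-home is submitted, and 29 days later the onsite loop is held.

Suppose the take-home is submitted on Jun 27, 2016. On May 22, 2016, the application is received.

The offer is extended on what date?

Aug 21, 2016

The take-home is submitted: Jun 27, 2016.
The onsite loop is held: Jun 27, 2016 + 29 days = Jul 26, 2016.
The application is received: May 22, 2016.
The phone screen is completed: May 22, 2016 + 5 weeks = Jun 26, 2016.
The hiring committee meets: Jun 26, 2016 + 36 days = Aug 1, 2016.
Both prerequisites met — the onsite loop is held (Jul 26, 2016), the hiring committee meets (Aug 1, 2016); the later is Aug 1, 2016.
The offer is extended: Aug 1, 2016 + 20 days = Aug 21, 2016.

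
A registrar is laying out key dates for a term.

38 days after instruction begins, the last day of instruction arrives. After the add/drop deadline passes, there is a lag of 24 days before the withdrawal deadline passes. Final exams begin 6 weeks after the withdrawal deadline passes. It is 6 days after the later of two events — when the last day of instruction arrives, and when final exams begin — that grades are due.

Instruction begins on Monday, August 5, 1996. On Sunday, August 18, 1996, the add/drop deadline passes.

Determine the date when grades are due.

Instruction begins: Aug 5, 1996.
The last day of instruction arrives: Aug 5, 1996 + 38 days = Sep 12, 1996.
The add/drop deadline passes: Aug 18, 1996.
The withdrawal deadline passes: Aug 18, 1996 + 24 days = Sep 11, 1996.
Final exams begin: Sep 11, 1996 + 6 weeks = Oct 23, 1996.
Both prerequisites met — the last day of instruction arrives (Sep 12, 1996), final exams begin (Oct 23, 1996); the later is Oct 23, 1996.
Grades are due: Oct 23, 1996 + 6 days = Oct 29, 1996.

Tuesday, October 29, 1996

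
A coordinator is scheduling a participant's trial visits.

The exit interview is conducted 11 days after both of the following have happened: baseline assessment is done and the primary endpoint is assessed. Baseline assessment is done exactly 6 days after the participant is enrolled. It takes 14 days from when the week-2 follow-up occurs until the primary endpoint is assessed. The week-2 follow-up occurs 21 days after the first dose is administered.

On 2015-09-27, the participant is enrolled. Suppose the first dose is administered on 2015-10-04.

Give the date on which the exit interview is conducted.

2015-11-19

The participant is enrolled: Sep 27, 2015.
Baseline assessment is done: Sep 27, 2015 + 6 days = Oct 3, 2015.
The first dose is administered: Oct 4, 2015.
The week-2 follow-up occurs: Oct 4, 2015 + 21 days = Oct 25, 2015.
The primary endpoint is assessed: Oct 25, 2015 + 14 days = Nov 8, 2015.
Both prerequisites met — baseline assessment is done (Oct 3, 2015), the primary endpoint is assessed (Nov 8, 2015); the later is Nov 8, 2015.
The exit interview is conducted: Nov 8, 2015 + 11 days = Nov 19, 2015.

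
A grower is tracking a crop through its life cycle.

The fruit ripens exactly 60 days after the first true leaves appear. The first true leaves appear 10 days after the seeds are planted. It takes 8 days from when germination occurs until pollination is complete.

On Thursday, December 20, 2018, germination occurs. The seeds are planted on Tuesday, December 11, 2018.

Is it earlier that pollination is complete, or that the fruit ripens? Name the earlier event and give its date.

Pollination is complete — Friday, December 28, 2018

Germination occurs: Dec 20, 2018.
Pollination is complete: Dec 20, 2018 + 8 days = Dec 28, 2018.
The seeds are planted: Dec 11, 2018.
The first true leaves appear: Dec 11, 2018 + 10 days = Dec 21, 2018.
The fruit ripens: Dec 21, 2018 + 60 days = Feb 19, 2019.
Comparing: pollination is complete on Dec 28, 2018 vs the fruit ripens on Feb 19, 2019. Earlier: pollination is complete.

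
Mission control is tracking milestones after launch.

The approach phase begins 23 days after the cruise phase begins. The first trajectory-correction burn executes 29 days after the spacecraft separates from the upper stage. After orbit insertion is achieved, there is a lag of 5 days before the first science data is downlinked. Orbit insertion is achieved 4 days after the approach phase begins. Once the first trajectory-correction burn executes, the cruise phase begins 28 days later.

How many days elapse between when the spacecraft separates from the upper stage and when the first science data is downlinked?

89 days

Causal path: the spacecraft separates from the upper stage → the first trajectory-correction burn executes → the cruise phase begins → the approach phase begins → orbit insertion is achieved → the first science data is downlinked.
Total delay along the path: 29 + 28 + 23 + 4 + 5 = 89 days.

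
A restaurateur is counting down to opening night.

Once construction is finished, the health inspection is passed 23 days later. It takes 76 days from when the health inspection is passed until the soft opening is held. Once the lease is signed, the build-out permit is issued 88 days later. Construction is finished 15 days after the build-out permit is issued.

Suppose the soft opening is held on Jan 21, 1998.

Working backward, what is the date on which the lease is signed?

The soft opening is held: Jan 21, 1998.
The health inspection is passed: Jan 21, 1998 − 76 days = Nov 6, 1997.
Construction is finished: Nov 6, 1997 − 23 days = Oct 14, 1997.
The build-out permit is issued: Oct 14, 1997 − 15 days = Sep 29, 1997.
The lease is signed: Sep 29, 1997 − 88 days = Jul 3, 1997.

Jul 3, 1997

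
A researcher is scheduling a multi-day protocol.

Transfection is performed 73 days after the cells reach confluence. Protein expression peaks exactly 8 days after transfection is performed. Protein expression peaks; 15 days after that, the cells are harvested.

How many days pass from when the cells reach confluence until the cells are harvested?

96 days

Causal path: the cells reach confluence → transfection is performed → protein expression peaks → the cells are harvested.
Total delay along the path: 73 + 8 + 15 = 96 days.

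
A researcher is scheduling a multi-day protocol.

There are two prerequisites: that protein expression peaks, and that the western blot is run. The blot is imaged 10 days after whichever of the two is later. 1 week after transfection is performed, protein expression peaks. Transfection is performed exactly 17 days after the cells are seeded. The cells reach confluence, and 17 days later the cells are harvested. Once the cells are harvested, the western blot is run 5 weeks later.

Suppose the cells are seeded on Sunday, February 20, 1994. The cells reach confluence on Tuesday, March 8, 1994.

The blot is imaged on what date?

Monday, May 9, 1994

The cells are seeded: Feb 20, 1994.
Transfection is performed: Feb 20, 1994 + 17 days = Mar 9, 1994.
Protein expression peaks: Mar 9, 1994 + 1 week = Mar 16, 1994.
The cells reach confluence: Mar 8, 1994.
The cells are harvested: Mar 8, 1994 + 17 days = Mar 25, 1994.
The western blot is run: Mar 25, 1994 + 5 weeks = Apr 29, 1994.
Both prerequisites met — protein expression peaks (Mar 16, 1994), the western blot is run (Apr 29, 1994); the later is Apr 29, 1994.
The blot is imaged: Apr 29, 1994 + 10 days = May 9, 1994.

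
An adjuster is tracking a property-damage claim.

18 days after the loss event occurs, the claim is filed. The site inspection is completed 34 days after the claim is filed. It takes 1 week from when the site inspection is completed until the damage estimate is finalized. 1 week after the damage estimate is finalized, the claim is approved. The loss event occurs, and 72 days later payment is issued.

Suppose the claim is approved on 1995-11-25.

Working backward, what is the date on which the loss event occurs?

1995-09-20

The claim is approved: Nov 25, 1995.
The damage estimate is finalized: Nov 25, 1995 − 1 week = Nov 18, 1995.
The site inspection is completed: Nov 18, 1995 − 1 week = Nov 11, 1995.
The claim is filed: Nov 11, 1995 − 34 days = Oct 8, 1995.
The loss event occurs: Oct 8, 1995 − 18 days = Sep 20, 1995.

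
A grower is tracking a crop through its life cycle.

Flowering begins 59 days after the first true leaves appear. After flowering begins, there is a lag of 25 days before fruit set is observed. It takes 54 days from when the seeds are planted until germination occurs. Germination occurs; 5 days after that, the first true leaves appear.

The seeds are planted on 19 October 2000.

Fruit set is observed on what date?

11 March 2001

The seeds are planted: Oct 19, 2000.
Germination occurs: Oct 19, 2000 + 54 days = Dec 12, 2000.
The first true leaves appear: Dec 12, 2000 + 5 days = Dec 17, 2000.
Flowering begins: Dec 17, 2000 + 59 days = Feb 14, 2001.
Fruit set is observed: Feb 14, 2001 + 25 days = Mar 11, 2001.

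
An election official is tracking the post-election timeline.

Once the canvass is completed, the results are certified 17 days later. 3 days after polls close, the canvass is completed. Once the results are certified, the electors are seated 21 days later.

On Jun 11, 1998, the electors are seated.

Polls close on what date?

The electors are seated: Jun 11, 1998.
The results are certified: Jun 11, 1998 − 21 days = May 21, 1998.
The canvass is completed: May 21, 1998 − 17 days = May 4, 1998.
Polls close: May 4, 1998 − 3 days = May 1, 1998.

May 1, 1998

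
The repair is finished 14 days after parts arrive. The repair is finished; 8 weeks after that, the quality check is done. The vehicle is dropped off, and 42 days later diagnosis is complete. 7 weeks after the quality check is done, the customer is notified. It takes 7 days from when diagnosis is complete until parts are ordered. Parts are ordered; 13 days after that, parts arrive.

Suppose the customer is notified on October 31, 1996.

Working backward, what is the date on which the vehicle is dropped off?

May 3, 1996

The customer is notified: Oct 31, 1996.
The quality check is done: Oct 31, 1996 − 7 weeks = Sep 12, 1996.
The repair is finished: Sep 12, 1996 − 8 weeks = Jul 18, 1996.
Parts arrive: Jul 18, 1996 − 14 days = Jul 4, 1996.
Parts are ordered: Jul 4, 1996 − 13 days = Jun 21, 1996.
Diagnosis is complete: Jun 21, 1996 − 7 days = Jun 14, 1996.
The vehicle is dropped off: Jun 14, 1996 − 42 days = May 3, 1996.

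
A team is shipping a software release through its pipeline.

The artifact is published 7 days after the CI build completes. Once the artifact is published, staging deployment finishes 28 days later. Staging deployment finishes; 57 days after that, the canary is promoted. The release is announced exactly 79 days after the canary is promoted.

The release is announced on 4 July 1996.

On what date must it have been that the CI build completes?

15 January 1996

The release is announced: Jul 4, 1996.
The canary is promoted: Jul 4, 1996 − 79 days = Apr 16, 1996.
Staging deployment finishes: Apr 16, 1996 − 57 days = Feb 19, 1996.
The artifact is published: Feb 19, 1996 − 28 days = Jan 22, 1996.
The CI build completes: Jan 22, 1996 − 7 days = Jan 15, 1996.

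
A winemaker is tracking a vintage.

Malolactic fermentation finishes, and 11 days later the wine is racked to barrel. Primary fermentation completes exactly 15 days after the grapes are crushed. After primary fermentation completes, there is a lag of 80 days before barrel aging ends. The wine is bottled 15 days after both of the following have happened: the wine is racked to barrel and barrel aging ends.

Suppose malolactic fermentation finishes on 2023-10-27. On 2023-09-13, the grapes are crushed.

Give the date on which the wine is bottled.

2024-01-01

Malolactic fermentation finishes: Oct 27, 2023.
The wine is racked to barrel: Oct 27, 2023 + 11 days = Nov 7, 2023.
The grapes are crushed: Sep 13, 2023.
Primary fermentation completes: Sep 13, 2023 + 15 days = Sep 28, 2023.
Barrel aging ends: Sep 28, 2023 + 80 days = Dec 17, 2023.
Both prerequisites met — the wine is racked to barrel (Nov 7, 2023), barrel aging ends (Dec 17, 2023); the later is Dec 17, 2023.
The wine is bottled: Dec 17, 2023 + 15 days = Jan 1, 2024.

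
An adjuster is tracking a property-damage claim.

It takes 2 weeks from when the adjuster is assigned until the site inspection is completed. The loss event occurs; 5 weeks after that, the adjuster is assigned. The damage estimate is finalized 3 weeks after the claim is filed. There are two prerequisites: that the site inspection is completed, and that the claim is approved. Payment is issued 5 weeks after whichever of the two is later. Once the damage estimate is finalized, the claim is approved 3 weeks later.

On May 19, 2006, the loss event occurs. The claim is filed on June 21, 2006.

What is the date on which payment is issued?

September 6, 2006

The loss event occurs: May 19, 2006.
The adjuster is assigned: May 19, 2006 + 5 weeks = Jun 23, 2006.
The site inspection is completed: Jun 23, 2006 + 2 weeks = Jul 7, 2006.
The claim is filed: Jun 21, 2006.
The damage estimate is finalized: Jun 21, 2006 + 3 weeks = Jul 12, 2006.
The claim is approved: Jul 12, 2006 + 3 weeks = Aug 2, 2006.
Both prerequisites met — the site inspection is completed (Jul 7, 2006), the claim is approved (Aug 2, 2006); the later is Aug 2, 2006.
Payment is issued: Aug 2, 2006 + 5 weeks = Sep 6, 2006.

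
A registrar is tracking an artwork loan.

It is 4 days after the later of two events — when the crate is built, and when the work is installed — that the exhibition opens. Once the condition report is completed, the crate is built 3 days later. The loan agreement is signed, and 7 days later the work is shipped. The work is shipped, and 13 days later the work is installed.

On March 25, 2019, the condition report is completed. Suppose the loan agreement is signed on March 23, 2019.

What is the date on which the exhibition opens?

The condition report is completed: Mar 25, 2019.
The crate is built: Mar 25, 2019 + 3 days = Mar 28, 2019.
The loan agreement is signed: Mar 23, 2019.
The work is shipped: Mar 23, 2019 + 7 days = Mar 30, 2019.
The work is installed: Mar 30, 2019 + 13 days = Apr 12, 2019.
Both prerequisites met — the crate is built (Mar 28, 2019), the work is installed (Apr 12, 2019); the later is Apr 12, 2019.
The exhibition opens: Apr 12, 2019 + 4 days = Apr 16, 2019.

April 16, 2019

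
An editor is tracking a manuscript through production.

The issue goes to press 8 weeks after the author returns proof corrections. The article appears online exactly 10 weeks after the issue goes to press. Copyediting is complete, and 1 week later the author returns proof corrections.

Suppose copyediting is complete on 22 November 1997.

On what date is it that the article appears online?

4 April 1998

Copyediting is complete: Nov 22, 1997.
The author returns proof corrections: Nov 22, 1997 + 1 week = Nov 29, 1997.
The issue goes to press: Nov 29, 1997 + 8 weeks = Jan 24, 1998.
The article appears online: Jan 24, 1998 + 10 weeks = Apr 4, 1998.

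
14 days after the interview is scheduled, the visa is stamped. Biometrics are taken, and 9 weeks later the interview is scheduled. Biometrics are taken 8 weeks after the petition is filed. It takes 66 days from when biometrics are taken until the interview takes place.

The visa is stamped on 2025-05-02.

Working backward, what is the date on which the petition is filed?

The visa is stamped: May 2, 2025.
The interview is scheduled: May 2, 2025 − 14 days = Apr 18, 2025.
Biometrics are taken: Apr 18, 2025 − 9 weeks = Feb 14, 2025.
The petition is filed: Feb 14, 2025 − 8 weeks = Dec 20, 2024.

2024-12-20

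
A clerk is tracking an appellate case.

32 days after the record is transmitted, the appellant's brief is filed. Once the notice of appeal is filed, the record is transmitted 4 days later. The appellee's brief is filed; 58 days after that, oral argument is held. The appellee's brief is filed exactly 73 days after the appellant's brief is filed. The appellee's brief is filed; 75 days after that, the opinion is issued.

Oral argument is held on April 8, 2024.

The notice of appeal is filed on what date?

October 24, 2023

Oral argument is held: Apr 8, 2024.
The appellee's brief is filed: Apr 8, 2024 − 58 days = Feb 10, 2024.
The appellant's brief is filed: Feb 10, 2024 − 73 days = Nov 29, 2023.
The record is transmitted: Nov 29, 2023 − 32 days = Oct 28, 2023.
The notice of appeal is filed: Oct 28, 2023 − 4 days = Oct 24, 2023.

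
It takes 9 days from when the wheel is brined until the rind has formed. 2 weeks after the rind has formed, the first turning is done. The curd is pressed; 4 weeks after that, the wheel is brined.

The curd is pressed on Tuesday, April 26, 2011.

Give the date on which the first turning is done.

The curd is pressed: Apr 26, 2011.
The wheel is brined: Apr 26, 2011 + 4 weeks = May 24, 2011.
The rind has formed: May 24, 2011 + 9 days = Jun 2, 2011.
The first turning is done: Jun 2, 2011 + 2 weeks = Jun 16, 2011.

Thursday, June 16, 2011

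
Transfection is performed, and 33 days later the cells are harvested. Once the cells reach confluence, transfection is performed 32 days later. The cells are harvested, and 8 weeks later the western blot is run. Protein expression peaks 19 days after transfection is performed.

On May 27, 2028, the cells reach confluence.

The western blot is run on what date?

The cells reach confluence: May 27, 2028.
Transfection is performed: May 27, 2028 + 32 days = Jun 28, 2028.
The cells are harvested: Jun 28, 2028 + 33 days = Jul 31, 2028.
The western blot is run: Jul 31, 2028 + 8 weeks = Sep 25, 2028.

September 25, 2028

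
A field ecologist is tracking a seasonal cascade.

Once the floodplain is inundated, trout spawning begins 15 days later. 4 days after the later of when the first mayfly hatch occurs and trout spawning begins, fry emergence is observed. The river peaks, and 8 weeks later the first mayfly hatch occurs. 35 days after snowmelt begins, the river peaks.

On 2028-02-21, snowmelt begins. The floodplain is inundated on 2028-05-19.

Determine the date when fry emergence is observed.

2028-06-07

Snowmelt begins: Feb 21, 2028.
The river peaks: Feb 21, 2028 + 35 days = Mar 27, 2028.
The first mayfly hatch occurs: Mar 27, 2028 + 8 weeks = May 22, 2028.
The floodplain is inundated: May 19, 2028.
Trout spawning begins: May 19, 2028 + 15 days = Jun 3, 2028.
Both prerequisites met — the first mayfly hatch occurs (May 22, 2028), trout spawning begins (Jun 3, 2028); the later is Jun 3, 2028.
Fry emergence is observed: Jun 3, 2028 + 4 days = Jun 7, 2028.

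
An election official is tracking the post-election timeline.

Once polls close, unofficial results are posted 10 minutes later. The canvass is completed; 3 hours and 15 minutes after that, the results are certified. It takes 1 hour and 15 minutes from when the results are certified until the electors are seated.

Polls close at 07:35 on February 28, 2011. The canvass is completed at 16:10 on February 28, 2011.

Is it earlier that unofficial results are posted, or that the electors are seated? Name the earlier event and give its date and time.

Unofficial results are posted — 07:45 on February 28, 2011

Polls close: 07:35 Feb 28, 2011.
Unofficial results are posted: 07:35 Feb 28, 2011 + 10m = 07:45 Feb 28, 2011.
The canvass is completed: 16:10 Feb 28, 2011.
The results are certified: 16:10 Feb 28, 2011 + 3h15m = 19:25 Feb 28, 2011.
The electors are seated: 19:25 Feb 28, 2011 + 1h15m = 20:40 Feb 28, 2011.
Comparing: unofficial results are posted at 07:45 Feb 28, 2011 vs the electors are seated at 20:40 Feb 28, 2011. Earlier: unofficial results are posted.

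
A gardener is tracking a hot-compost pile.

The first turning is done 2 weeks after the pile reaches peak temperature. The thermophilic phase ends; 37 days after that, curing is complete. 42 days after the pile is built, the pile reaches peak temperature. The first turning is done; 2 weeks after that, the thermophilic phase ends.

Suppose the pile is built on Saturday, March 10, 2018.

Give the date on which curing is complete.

Monday, June 25, 2018

The pile is built: Mar 10, 2018.
The pile reaches peak temperature: Mar 10, 2018 + 42 days = Apr 21, 2018.
The first turning is done: Apr 21, 2018 + 2 weeks = May 5, 2018.
The thermophilic phase ends: May 5, 2018 + 2 weeks = May 19, 2018.
Curing is complete: May 19, 2018 + 37 days = Jun 25, 2018.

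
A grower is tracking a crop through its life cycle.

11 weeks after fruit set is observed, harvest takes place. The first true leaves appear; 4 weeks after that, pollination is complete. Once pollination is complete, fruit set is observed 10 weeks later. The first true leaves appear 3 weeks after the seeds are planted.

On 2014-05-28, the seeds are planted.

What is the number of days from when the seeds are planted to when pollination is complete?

49 days

Causal path: the seeds are planted → the first true leaves appear → pollination is complete.
Total delay along the path: 3 + 4 weeks = 7 weeks = 49 days.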